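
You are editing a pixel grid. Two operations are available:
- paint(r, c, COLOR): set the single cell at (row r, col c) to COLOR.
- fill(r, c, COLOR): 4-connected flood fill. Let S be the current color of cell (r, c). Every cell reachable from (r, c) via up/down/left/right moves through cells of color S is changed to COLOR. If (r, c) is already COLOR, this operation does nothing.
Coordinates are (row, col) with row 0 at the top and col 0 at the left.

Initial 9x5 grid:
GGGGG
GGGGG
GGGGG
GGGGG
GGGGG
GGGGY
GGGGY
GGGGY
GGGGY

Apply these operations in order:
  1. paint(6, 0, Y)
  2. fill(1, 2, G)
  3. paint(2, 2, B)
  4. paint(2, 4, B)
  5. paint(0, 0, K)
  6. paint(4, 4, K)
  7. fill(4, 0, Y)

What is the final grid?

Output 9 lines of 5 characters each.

Answer: KYYYY
YYYYY
YYBYB
YYYYY
YYYYK
YYYYY
YYYYY
YYYYY
YYYYY

Derivation:
After op 1 paint(6,0,Y):
GGGGG
GGGGG
GGGGG
GGGGG
GGGGG
GGGGY
YGGGY
GGGGY
GGGGY
After op 2 fill(1,2,G) [0 cells changed]:
GGGGG
GGGGG
GGGGG
GGGGG
GGGGG
GGGGY
YGGGY
GGGGY
GGGGY
After op 3 paint(2,2,B):
GGGGG
GGGGG
GGBGG
GGGGG
GGGGG
GGGGY
YGGGY
GGGGY
GGGGY
After op 4 paint(2,4,B):
GGGGG
GGGGG
GGBGB
GGGGG
GGGGG
GGGGY
YGGGY
GGGGY
GGGGY
After op 5 paint(0,0,K):
KGGGG
GGGGG
GGBGB
GGGGG
GGGGG
GGGGY
YGGGY
GGGGY
GGGGY
After op 6 paint(4,4,K):
KGGGG
GGGGG
GGBGB
GGGGG
GGGGK
GGGGY
YGGGY
GGGGY
GGGGY
After op 7 fill(4,0,Y) [36 cells changed]:
KYYYY
YYYYY
YYBYB
YYYYY
YYYYK
YYYYY
YYYYY
YYYYY
YYYYY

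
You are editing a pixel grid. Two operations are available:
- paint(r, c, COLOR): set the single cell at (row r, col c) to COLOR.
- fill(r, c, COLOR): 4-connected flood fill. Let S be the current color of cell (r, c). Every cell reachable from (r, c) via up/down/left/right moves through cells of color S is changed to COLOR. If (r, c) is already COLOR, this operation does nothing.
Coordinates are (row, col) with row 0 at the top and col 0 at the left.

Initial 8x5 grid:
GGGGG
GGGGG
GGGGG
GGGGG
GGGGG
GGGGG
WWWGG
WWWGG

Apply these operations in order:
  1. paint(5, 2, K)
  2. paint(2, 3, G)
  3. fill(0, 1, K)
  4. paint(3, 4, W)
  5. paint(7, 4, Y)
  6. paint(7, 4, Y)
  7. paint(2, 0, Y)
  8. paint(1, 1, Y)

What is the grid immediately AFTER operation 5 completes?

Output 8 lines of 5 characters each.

Answer: KKKKK
KKKKK
KKKKK
KKKKW
KKKKK
KKKKK
WWWKK
WWWKY

Derivation:
After op 1 paint(5,2,K):
GGGGG
GGGGG
GGGGG
GGGGG
GGGGG
GGKGG
WWWGG
WWWGG
After op 2 paint(2,3,G):
GGGGG
GGGGG
GGGGG
GGGGG
GGGGG
GGKGG
WWWGG
WWWGG
After op 3 fill(0,1,K) [33 cells changed]:
KKKKK
KKKKK
KKKKK
KKKKK
KKKKK
KKKKK
WWWKK
WWWKK
After op 4 paint(3,4,W):
KKKKK
KKKKK
KKKKK
KKKKW
KKKKK
KKKKK
WWWKK
WWWKK
After op 5 paint(7,4,Y):
KKKKK
KKKKK
KKKKK
KKKKW
KKKKK
KKKKK
WWWKK
WWWKY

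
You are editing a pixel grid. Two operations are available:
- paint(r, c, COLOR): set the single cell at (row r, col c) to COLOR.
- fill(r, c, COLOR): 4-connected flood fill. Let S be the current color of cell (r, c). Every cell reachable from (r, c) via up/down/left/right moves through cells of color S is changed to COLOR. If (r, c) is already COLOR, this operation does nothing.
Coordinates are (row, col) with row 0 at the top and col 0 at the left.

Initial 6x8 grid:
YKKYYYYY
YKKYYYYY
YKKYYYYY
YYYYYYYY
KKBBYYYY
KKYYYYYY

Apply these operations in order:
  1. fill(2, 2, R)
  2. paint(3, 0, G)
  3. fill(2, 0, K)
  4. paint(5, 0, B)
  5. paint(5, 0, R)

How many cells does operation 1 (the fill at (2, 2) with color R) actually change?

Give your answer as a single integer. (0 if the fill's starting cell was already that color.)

Answer: 6

Derivation:
After op 1 fill(2,2,R) [6 cells changed]:
YRRYYYYY
YRRYYYYY
YRRYYYYY
YYYYYYYY
KKBBYYYY
KKYYYYYY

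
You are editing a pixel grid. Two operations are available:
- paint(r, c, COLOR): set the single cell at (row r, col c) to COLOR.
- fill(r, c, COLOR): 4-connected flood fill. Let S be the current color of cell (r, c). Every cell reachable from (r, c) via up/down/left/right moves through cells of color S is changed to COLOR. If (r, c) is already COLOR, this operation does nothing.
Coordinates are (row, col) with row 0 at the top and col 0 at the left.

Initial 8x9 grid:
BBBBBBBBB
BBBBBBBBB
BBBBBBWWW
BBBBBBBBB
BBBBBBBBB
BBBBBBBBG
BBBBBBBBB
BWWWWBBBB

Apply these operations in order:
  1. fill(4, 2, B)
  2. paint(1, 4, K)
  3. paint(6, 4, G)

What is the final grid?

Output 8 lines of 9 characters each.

Answer: BBBBBBBBB
BBBBKBBBB
BBBBBBWWW
BBBBBBBBB
BBBBBBBBB
BBBBBBBBG
BBBBGBBBB
BWWWWBBBB

Derivation:
After op 1 fill(4,2,B) [0 cells changed]:
BBBBBBBBB
BBBBBBBBB
BBBBBBWWW
BBBBBBBBB
BBBBBBBBB
BBBBBBBBG
BBBBBBBBB
BWWWWBBBB
After op 2 paint(1,4,K):
BBBBBBBBB
BBBBKBBBB
BBBBBBWWW
BBBBBBBBB
BBBBBBBBB
BBBBBBBBG
BBBBBBBBB
BWWWWBBBB
After op 3 paint(6,4,G):
BBBBBBBBB
BBBBKBBBB
BBBBBBWWW
BBBBBBBBB
BBBBBBBBB
BBBBBBBBG
BBBBGBBBB
BWWWWBBBB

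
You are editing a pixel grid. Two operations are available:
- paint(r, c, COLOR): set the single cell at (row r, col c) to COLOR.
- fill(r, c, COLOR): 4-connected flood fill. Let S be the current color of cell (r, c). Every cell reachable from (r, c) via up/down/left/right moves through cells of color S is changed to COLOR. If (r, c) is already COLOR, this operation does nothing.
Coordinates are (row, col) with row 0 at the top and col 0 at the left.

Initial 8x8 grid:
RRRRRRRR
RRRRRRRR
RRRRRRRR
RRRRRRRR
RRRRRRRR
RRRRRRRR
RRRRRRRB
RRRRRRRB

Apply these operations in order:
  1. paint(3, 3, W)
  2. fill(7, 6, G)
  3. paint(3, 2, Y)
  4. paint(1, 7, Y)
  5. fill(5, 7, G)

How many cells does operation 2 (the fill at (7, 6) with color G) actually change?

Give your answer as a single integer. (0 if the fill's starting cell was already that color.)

Answer: 61

Derivation:
After op 1 paint(3,3,W):
RRRRRRRR
RRRRRRRR
RRRRRRRR
RRRWRRRR
RRRRRRRR
RRRRRRRR
RRRRRRRB
RRRRRRRB
After op 2 fill(7,6,G) [61 cells changed]:
GGGGGGGG
GGGGGGGG
GGGGGGGG
GGGWGGGG
GGGGGGGG
GGGGGGGG
GGGGGGGB
GGGGGGGB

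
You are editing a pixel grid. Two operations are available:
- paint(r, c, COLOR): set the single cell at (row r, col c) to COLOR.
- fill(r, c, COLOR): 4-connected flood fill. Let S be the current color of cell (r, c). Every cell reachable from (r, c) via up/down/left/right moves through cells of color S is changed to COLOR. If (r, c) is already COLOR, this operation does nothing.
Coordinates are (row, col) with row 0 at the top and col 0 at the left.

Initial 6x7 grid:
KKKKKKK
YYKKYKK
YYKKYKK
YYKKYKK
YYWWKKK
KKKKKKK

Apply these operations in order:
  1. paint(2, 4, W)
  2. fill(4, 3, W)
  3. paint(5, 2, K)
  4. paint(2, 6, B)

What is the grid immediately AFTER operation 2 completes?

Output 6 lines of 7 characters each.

After op 1 paint(2,4,W):
KKKKKKK
YYKKYKK
YYKKWKK
YYKKYKK
YYWWKKK
KKKKKKK
After op 2 fill(4,3,W) [0 cells changed]:
KKKKKKK
YYKKYKK
YYKKWKK
YYKKYKK
YYWWKKK
KKKKKKK

Answer: KKKKKKK
YYKKYKK
YYKKWKK
YYKKYKK
YYWWKKK
KKKKKKK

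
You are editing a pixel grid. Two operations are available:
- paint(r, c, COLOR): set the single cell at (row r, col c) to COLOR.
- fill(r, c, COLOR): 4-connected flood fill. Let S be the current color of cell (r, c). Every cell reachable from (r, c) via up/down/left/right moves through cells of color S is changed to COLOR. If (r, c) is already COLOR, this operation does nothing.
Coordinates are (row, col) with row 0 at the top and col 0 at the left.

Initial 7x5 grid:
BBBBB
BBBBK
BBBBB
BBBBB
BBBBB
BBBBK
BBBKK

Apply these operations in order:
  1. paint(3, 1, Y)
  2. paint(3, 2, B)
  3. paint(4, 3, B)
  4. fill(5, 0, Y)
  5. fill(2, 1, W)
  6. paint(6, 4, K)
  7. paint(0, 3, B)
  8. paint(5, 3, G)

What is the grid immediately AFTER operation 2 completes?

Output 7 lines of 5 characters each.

Answer: BBBBB
BBBBK
BBBBB
BYBBB
BBBBB
BBBBK
BBBKK

Derivation:
After op 1 paint(3,1,Y):
BBBBB
BBBBK
BBBBB
BYBBB
BBBBB
BBBBK
BBBKK
After op 2 paint(3,2,B):
BBBBB
BBBBK
BBBBB
BYBBB
BBBBB
BBBBK
BBBKK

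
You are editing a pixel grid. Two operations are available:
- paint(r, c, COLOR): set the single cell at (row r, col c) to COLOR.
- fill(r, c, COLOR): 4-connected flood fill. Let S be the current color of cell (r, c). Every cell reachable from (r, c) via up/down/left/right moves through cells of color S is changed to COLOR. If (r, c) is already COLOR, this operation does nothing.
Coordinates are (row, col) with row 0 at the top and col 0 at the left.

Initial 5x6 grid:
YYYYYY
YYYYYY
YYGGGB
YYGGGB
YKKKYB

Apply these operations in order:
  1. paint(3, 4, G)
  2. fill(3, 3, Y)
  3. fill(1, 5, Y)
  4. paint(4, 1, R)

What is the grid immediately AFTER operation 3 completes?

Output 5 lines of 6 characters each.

After op 1 paint(3,4,G):
YYYYYY
YYYYYY
YYGGGB
YYGGGB
YKKKYB
After op 2 fill(3,3,Y) [6 cells changed]:
YYYYYY
YYYYYY
YYYYYB
YYYYYB
YKKKYB
After op 3 fill(1,5,Y) [0 cells changed]:
YYYYYY
YYYYYY
YYYYYB
YYYYYB
YKKKYB

Answer: YYYYYY
YYYYYY
YYYYYB
YYYYYB
YKKKYB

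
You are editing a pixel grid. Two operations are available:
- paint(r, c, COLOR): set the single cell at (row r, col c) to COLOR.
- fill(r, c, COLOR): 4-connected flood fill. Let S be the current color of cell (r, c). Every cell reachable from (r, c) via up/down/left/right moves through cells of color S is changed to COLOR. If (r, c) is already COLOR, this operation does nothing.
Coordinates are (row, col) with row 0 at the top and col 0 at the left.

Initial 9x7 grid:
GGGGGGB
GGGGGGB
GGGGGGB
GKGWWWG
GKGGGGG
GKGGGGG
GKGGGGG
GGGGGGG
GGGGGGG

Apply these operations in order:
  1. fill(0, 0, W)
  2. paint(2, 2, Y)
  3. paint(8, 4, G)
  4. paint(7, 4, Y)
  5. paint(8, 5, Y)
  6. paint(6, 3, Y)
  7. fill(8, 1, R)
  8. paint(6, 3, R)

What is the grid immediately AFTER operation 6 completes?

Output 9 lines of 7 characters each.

Answer: WWWWWWB
WWWWWWB
WWYWWWB
WKWWWWW
WKWWWWW
WKWWWWW
WKWYWWW
WWWWYWW
WWWWGYW

Derivation:
After op 1 fill(0,0,W) [53 cells changed]:
WWWWWWB
WWWWWWB
WWWWWWB
WKWWWWW
WKWWWWW
WKWWWWW
WKWWWWW
WWWWWWW
WWWWWWW
After op 2 paint(2,2,Y):
WWWWWWB
WWWWWWB
WWYWWWB
WKWWWWW
WKWWWWW
WKWWWWW
WKWWWWW
WWWWWWW
WWWWWWW
After op 3 paint(8,4,G):
WWWWWWB
WWWWWWB
WWYWWWB
WKWWWWW
WKWWWWW
WKWWWWW
WKWWWWW
WWWWWWW
WWWWGWW
After op 4 paint(7,4,Y):
WWWWWWB
WWWWWWB
WWYWWWB
WKWWWWW
WKWWWWW
WKWWWWW
WKWWWWW
WWWWYWW
WWWWGWW
After op 5 paint(8,5,Y):
WWWWWWB
WWWWWWB
WWYWWWB
WKWWWWW
WKWWWWW
WKWWWWW
WKWWWWW
WWWWYWW
WWWWGYW
After op 6 paint(6,3,Y):
WWWWWWB
WWWWWWB
WWYWWWB
WKWWWWW
WKWWWWW
WKWWWWW
WKWYWWW
WWWWYWW
WWWWGYW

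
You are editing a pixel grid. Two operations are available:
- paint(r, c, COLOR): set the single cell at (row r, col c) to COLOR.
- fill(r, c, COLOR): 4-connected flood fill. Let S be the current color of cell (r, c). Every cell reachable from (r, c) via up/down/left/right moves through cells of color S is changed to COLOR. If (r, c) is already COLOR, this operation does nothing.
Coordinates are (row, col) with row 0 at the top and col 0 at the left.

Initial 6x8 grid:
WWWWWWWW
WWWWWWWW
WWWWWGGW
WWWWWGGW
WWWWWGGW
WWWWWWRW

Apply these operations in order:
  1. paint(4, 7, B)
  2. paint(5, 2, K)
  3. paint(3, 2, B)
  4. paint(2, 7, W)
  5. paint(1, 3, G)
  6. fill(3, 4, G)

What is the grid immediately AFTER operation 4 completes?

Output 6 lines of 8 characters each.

Answer: WWWWWWWW
WWWWWWWW
WWWWWGGW
WWBWWGGW
WWWWWGGB
WWKWWWRW

Derivation:
After op 1 paint(4,7,B):
WWWWWWWW
WWWWWWWW
WWWWWGGW
WWWWWGGW
WWWWWGGB
WWWWWWRW
After op 2 paint(5,2,K):
WWWWWWWW
WWWWWWWW
WWWWWGGW
WWWWWGGW
WWWWWGGB
WWKWWWRW
After op 3 paint(3,2,B):
WWWWWWWW
WWWWWWWW
WWWWWGGW
WWBWWGGW
WWWWWGGB
WWKWWWRW
After op 4 paint(2,7,W):
WWWWWWWW
WWWWWWWW
WWWWWGGW
WWBWWGGW
WWWWWGGB
WWKWWWRW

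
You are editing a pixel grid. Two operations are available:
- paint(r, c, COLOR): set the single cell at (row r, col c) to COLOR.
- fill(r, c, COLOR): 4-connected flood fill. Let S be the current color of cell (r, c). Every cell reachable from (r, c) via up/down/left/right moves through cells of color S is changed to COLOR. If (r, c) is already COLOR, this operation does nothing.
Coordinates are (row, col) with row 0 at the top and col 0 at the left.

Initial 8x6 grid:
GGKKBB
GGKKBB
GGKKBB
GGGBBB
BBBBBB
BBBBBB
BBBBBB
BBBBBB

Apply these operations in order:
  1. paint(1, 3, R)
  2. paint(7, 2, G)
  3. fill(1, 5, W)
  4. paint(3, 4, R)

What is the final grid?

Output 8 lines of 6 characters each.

After op 1 paint(1,3,R):
GGKKBB
GGKRBB
GGKKBB
GGGBBB
BBBBBB
BBBBBB
BBBBBB
BBBBBB
After op 2 paint(7,2,G):
GGKKBB
GGKRBB
GGKKBB
GGGBBB
BBBBBB
BBBBBB
BBBBBB
BBGBBB
After op 3 fill(1,5,W) [32 cells changed]:
GGKKWW
GGKRWW
GGKKWW
GGGWWW
WWWWWW
WWWWWW
WWWWWW
WWGWWW
After op 4 paint(3,4,R):
GGKKWW
GGKRWW
GGKKWW
GGGWRW
WWWWWW
WWWWWW
WWWWWW
WWGWWW

Answer: GGKKWW
GGKRWW
GGKKWW
GGGWRW
WWWWWW
WWWWWW
WWWWWW
WWGWWW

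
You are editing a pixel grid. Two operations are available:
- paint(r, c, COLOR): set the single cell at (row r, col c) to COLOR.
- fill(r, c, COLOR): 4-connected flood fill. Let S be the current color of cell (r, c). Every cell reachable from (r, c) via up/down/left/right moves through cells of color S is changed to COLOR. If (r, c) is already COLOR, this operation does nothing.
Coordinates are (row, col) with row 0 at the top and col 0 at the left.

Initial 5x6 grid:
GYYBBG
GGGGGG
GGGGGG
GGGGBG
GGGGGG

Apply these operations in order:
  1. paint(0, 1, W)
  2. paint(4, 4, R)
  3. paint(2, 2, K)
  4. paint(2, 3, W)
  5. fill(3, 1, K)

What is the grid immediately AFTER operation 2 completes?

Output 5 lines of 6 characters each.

Answer: GWYBBG
GGGGGG
GGGGGG
GGGGBG
GGGGRG

Derivation:
After op 1 paint(0,1,W):
GWYBBG
GGGGGG
GGGGGG
GGGGBG
GGGGGG
After op 2 paint(4,4,R):
GWYBBG
GGGGGG
GGGGGG
GGGGBG
GGGGRG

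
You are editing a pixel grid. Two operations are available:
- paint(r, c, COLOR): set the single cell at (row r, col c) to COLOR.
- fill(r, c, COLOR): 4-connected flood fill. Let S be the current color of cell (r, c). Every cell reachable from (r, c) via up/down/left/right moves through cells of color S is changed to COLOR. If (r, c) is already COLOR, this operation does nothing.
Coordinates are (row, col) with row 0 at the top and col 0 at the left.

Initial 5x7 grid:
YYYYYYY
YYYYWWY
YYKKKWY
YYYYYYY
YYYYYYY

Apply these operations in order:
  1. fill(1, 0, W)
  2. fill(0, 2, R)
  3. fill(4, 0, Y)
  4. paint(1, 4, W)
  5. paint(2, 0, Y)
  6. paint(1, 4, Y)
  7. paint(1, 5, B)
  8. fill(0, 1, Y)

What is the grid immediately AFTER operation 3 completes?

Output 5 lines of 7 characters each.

After op 1 fill(1,0,W) [29 cells changed]:
WWWWWWW
WWWWWWW
WWKKKWW
WWWWWWW
WWWWWWW
After op 2 fill(0,2,R) [32 cells changed]:
RRRRRRR
RRRRRRR
RRKKKRR
RRRRRRR
RRRRRRR
After op 3 fill(4,0,Y) [32 cells changed]:
YYYYYYY
YYYYYYY
YYKKKYY
YYYYYYY
YYYYYYY

Answer: YYYYYYY
YYYYYYY
YYKKKYY
YYYYYYY
YYYYYYY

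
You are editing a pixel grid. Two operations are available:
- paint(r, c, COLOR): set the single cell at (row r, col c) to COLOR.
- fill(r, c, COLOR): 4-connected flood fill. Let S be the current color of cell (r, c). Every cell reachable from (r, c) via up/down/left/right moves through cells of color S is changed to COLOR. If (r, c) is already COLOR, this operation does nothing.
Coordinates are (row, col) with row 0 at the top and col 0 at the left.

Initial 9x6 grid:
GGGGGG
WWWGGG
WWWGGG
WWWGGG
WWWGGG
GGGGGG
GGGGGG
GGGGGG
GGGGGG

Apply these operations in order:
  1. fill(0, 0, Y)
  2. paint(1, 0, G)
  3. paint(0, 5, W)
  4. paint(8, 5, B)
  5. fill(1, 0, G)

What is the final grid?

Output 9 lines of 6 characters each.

After op 1 fill(0,0,Y) [42 cells changed]:
YYYYYY
WWWYYY
WWWYYY
WWWYYY
WWWYYY
YYYYYY
YYYYYY
YYYYYY
YYYYYY
After op 2 paint(1,0,G):
YYYYYY
GWWYYY
WWWYYY
WWWYYY
WWWYYY
YYYYYY
YYYYYY
YYYYYY
YYYYYY
After op 3 paint(0,5,W):
YYYYYW
GWWYYY
WWWYYY
WWWYYY
WWWYYY
YYYYYY
YYYYYY
YYYYYY
YYYYYY
After op 4 paint(8,5,B):
YYYYYW
GWWYYY
WWWYYY
WWWYYY
WWWYYY
YYYYYY
YYYYYY
YYYYYY
YYYYYB
After op 5 fill(1,0,G) [0 cells changed]:
YYYYYW
GWWYYY
WWWYYY
WWWYYY
WWWYYY
YYYYYY
YYYYYY
YYYYYY
YYYYYB

Answer: YYYYYW
GWWYYY
WWWYYY
WWWYYY
WWWYYY
YYYYYY
YYYYYY
YYYYYY
YYYYYB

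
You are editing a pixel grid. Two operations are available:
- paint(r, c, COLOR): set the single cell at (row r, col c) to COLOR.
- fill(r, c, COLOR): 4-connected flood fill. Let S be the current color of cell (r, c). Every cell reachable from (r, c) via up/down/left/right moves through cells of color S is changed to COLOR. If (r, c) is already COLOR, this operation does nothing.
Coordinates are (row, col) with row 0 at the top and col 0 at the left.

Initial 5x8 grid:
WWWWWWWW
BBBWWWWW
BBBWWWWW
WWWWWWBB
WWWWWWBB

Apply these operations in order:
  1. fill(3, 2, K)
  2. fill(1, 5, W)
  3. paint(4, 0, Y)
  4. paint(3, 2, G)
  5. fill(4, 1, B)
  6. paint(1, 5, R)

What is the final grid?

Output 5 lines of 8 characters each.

After op 1 fill(3,2,K) [30 cells changed]:
KKKKKKKK
BBBKKKKK
BBBKKKKK
KKKKKKBB
KKKKKKBB
After op 2 fill(1,5,W) [30 cells changed]:
WWWWWWWW
BBBWWWWW
BBBWWWWW
WWWWWWBB
WWWWWWBB
After op 3 paint(4,0,Y):
WWWWWWWW
BBBWWWWW
BBBWWWWW
WWWWWWBB
YWWWWWBB
After op 4 paint(3,2,G):
WWWWWWWW
BBBWWWWW
BBBWWWWW
WWGWWWBB
YWWWWWBB
After op 5 fill(4,1,B) [28 cells changed]:
BBBBBBBB
BBBBBBBB
BBBBBBBB
BBGBBBBB
YBBBBBBB
After op 6 paint(1,5,R):
BBBBBBBB
BBBBBRBB
BBBBBBBB
BBGBBBBB
YBBBBBBB

Answer: BBBBBBBB
BBBBBRBB
BBBBBBBB
BBGBBBBB
YBBBBBBB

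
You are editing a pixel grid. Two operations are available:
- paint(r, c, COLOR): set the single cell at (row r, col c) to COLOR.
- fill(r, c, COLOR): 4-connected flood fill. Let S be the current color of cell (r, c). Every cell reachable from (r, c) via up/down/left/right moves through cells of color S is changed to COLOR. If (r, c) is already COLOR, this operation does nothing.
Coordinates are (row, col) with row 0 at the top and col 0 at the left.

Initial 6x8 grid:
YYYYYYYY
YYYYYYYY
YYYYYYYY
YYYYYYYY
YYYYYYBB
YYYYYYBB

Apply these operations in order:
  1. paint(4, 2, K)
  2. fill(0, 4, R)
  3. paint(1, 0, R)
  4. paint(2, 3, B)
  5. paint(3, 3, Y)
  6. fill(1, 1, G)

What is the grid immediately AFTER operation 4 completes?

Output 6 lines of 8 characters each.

After op 1 paint(4,2,K):
YYYYYYYY
YYYYYYYY
YYYYYYYY
YYYYYYYY
YYKYYYBB
YYYYYYBB
After op 2 fill(0,4,R) [43 cells changed]:
RRRRRRRR
RRRRRRRR
RRRRRRRR
RRRRRRRR
RRKRRRBB
RRRRRRBB
After op 3 paint(1,0,R):
RRRRRRRR
RRRRRRRR
RRRRRRRR
RRRRRRRR
RRKRRRBB
RRRRRRBB
After op 4 paint(2,3,B):
RRRRRRRR
RRRRRRRR
RRRBRRRR
RRRRRRRR
RRKRRRBB
RRRRRRBB

Answer: RRRRRRRR
RRRRRRRR
RRRBRRRR
RRRRRRRR
RRKRRRBB
RRRRRRBB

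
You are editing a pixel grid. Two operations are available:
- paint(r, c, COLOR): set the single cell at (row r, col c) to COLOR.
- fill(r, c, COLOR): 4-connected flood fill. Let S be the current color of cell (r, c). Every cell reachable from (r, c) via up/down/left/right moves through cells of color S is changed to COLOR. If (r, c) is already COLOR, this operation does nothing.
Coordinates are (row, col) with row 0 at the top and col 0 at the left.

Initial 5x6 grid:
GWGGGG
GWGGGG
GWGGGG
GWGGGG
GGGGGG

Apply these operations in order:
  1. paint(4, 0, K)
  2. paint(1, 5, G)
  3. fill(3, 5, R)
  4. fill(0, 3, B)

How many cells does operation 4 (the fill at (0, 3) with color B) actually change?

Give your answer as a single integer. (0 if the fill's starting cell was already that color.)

After op 1 paint(4,0,K):
GWGGGG
GWGGGG
GWGGGG
GWGGGG
KGGGGG
After op 2 paint(1,5,G):
GWGGGG
GWGGGG
GWGGGG
GWGGGG
KGGGGG
After op 3 fill(3,5,R) [21 cells changed]:
GWRRRR
GWRRRR
GWRRRR
GWRRRR
KRRRRR
After op 4 fill(0,3,B) [21 cells changed]:
GWBBBB
GWBBBB
GWBBBB
GWBBBB
KBBBBB

Answer: 21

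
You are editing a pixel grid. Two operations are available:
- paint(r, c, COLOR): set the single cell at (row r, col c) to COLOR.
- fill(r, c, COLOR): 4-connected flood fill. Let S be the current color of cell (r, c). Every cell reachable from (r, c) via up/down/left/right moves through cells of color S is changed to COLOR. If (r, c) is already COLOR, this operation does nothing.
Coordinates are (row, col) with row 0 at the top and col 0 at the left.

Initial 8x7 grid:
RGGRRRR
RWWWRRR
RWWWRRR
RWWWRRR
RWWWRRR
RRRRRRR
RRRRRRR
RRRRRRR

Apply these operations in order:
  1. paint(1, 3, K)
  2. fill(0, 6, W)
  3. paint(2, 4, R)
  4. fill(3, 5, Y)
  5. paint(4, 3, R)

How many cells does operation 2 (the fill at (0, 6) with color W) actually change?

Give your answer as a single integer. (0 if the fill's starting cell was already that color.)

After op 1 paint(1,3,K):
RGGRRRR
RWWKRRR
RWWWRRR
RWWWRRR
RWWWRRR
RRRRRRR
RRRRRRR
RRRRRRR
After op 2 fill(0,6,W) [42 cells changed]:
WGGWWWW
WWWKWWW
WWWWWWW
WWWWWWW
WWWWWWW
WWWWWWW
WWWWWWW
WWWWWWW

Answer: 42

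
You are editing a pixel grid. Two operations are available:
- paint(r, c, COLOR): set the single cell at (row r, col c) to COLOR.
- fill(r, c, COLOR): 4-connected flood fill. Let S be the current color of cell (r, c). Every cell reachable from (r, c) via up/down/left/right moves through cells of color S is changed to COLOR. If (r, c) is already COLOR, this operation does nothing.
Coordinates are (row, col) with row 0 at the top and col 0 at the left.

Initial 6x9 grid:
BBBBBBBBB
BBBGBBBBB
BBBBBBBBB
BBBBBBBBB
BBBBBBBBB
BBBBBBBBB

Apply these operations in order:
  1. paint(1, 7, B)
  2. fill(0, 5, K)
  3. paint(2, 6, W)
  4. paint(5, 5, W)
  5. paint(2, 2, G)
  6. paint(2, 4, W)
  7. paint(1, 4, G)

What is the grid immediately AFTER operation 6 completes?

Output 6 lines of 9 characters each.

Answer: KKKKKKKKK
KKKGKKKKK
KKGKWKWKK
KKKKKKKKK
KKKKKKKKK
KKKKKWKKK

Derivation:
After op 1 paint(1,7,B):
BBBBBBBBB
BBBGBBBBB
BBBBBBBBB
BBBBBBBBB
BBBBBBBBB
BBBBBBBBB
After op 2 fill(0,5,K) [53 cells changed]:
KKKKKKKKK
KKKGKKKKK
KKKKKKKKK
KKKKKKKKK
KKKKKKKKK
KKKKKKKKK
After op 3 paint(2,6,W):
KKKKKKKKK
KKKGKKKKK
KKKKKKWKK
KKKKKKKKK
KKKKKKKKK
KKKKKKKKK
After op 4 paint(5,5,W):
KKKKKKKKK
KKKGKKKKK
KKKKKKWKK
KKKKKKKKK
KKKKKKKKK
KKKKKWKKK
After op 5 paint(2,2,G):
KKKKKKKKK
KKKGKKKKK
KKGKKKWKK
KKKKKKKKK
KKKKKKKKK
KKKKKWKKK
After op 6 paint(2,4,W):
KKKKKKKKK
KKKGKKKKK
KKGKWKWKK
KKKKKKKKK
KKKKKKKKK
KKKKKWKKK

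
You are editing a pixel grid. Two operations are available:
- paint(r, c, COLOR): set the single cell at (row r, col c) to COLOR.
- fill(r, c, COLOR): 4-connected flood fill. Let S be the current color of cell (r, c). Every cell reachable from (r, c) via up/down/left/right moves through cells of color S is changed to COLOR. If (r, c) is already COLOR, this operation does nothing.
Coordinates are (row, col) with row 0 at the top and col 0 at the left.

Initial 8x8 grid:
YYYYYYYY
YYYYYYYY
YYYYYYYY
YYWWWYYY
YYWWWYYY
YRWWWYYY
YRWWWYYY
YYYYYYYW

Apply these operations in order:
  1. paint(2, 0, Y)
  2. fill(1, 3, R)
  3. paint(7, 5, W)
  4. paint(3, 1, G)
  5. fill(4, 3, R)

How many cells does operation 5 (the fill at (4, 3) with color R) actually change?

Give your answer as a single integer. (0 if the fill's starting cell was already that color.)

Answer: 12

Derivation:
After op 1 paint(2,0,Y):
YYYYYYYY
YYYYYYYY
YYYYYYYY
YYWWWYYY
YYWWWYYY
YRWWWYYY
YRWWWYYY
YYYYYYYW
After op 2 fill(1,3,R) [49 cells changed]:
RRRRRRRR
RRRRRRRR
RRRRRRRR
RRWWWRRR
RRWWWRRR
RRWWWRRR
RRWWWRRR
RRRRRRRW
After op 3 paint(7,5,W):
RRRRRRRR
RRRRRRRR
RRRRRRRR
RRWWWRRR
RRWWWRRR
RRWWWRRR
RRWWWRRR
RRRRRWRW
After op 4 paint(3,1,G):
RRRRRRRR
RRRRRRRR
RRRRRRRR
RGWWWRRR
RRWWWRRR
RRWWWRRR
RRWWWRRR
RRRRRWRW
After op 5 fill(4,3,R) [12 cells changed]:
RRRRRRRR
RRRRRRRR
RRRRRRRR
RGRRRRRR
RRRRRRRR
RRRRRRRR
RRRRRRRR
RRRRRWRW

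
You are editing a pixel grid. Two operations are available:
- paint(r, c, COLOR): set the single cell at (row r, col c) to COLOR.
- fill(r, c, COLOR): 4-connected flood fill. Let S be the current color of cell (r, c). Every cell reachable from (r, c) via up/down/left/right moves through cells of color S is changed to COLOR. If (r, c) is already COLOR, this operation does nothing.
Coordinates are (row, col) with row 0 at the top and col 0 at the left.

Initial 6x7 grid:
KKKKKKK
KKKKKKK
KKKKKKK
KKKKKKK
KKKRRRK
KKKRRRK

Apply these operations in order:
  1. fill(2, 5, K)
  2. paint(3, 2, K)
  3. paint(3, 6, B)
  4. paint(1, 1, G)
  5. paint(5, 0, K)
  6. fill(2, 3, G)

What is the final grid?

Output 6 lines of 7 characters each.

Answer: GGGGGGG
GGGGGGG
GGGGGGG
GGGGGGB
GGGRRRK
GGGRRRK

Derivation:
After op 1 fill(2,5,K) [0 cells changed]:
KKKKKKK
KKKKKKK
KKKKKKK
KKKKKKK
KKKRRRK
KKKRRRK
After op 2 paint(3,2,K):
KKKKKKK
KKKKKKK
KKKKKKK
KKKKKKK
KKKRRRK
KKKRRRK
After op 3 paint(3,6,B):
KKKKKKK
KKKKKKK
KKKKKKK
KKKKKKB
KKKRRRK
KKKRRRK
After op 4 paint(1,1,G):
KKKKKKK
KGKKKKK
KKKKKKK
KKKKKKB
KKKRRRK
KKKRRRK
After op 5 paint(5,0,K):
KKKKKKK
KGKKKKK
KKKKKKK
KKKKKKB
KKKRRRK
KKKRRRK
After op 6 fill(2,3,G) [32 cells changed]:
GGGGGGG
GGGGGGG
GGGGGGG
GGGGGGB
GGGRRRK
GGGRRRK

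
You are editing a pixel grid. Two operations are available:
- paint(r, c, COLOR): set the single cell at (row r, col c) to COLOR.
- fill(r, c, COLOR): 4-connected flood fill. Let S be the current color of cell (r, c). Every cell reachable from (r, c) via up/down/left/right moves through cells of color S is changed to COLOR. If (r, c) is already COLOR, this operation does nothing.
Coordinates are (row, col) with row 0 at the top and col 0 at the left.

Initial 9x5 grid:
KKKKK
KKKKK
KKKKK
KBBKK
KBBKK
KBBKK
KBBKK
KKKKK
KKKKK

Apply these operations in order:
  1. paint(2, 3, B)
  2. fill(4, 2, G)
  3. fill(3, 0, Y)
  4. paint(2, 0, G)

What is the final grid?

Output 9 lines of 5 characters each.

After op 1 paint(2,3,B):
KKKKK
KKKKK
KKKBK
KBBKK
KBBKK
KBBKK
KBBKK
KKKKK
KKKKK
After op 2 fill(4,2,G) [8 cells changed]:
KKKKK
KKKKK
KKKBK
KGGKK
KGGKK
KGGKK
KGGKK
KKKKK
KKKKK
After op 3 fill(3,0,Y) [36 cells changed]:
YYYYY
YYYYY
YYYBY
YGGYY
YGGYY
YGGYY
YGGYY
YYYYY
YYYYY
After op 4 paint(2,0,G):
YYYYY
YYYYY
GYYBY
YGGYY
YGGYY
YGGYY
YGGYY
YYYYY
YYYYY

Answer: YYYYY
YYYYY
GYYBY
YGGYY
YGGYY
YGGYY
YGGYY
YYYYY
YYYYY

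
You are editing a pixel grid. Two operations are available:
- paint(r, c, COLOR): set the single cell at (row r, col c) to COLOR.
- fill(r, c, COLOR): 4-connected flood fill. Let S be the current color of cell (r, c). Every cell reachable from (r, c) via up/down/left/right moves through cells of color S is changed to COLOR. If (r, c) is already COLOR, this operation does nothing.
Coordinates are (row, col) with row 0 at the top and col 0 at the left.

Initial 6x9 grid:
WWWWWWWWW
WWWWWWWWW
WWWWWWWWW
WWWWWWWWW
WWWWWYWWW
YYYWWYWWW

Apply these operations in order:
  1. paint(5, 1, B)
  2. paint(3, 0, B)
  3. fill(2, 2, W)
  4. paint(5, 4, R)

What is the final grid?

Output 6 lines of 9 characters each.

Answer: WWWWWWWWW
WWWWWWWWW
WWWWWWWWW
BWWWWWWWW
WWWWWYWWW
YBYWRYWWW

Derivation:
After op 1 paint(5,1,B):
WWWWWWWWW
WWWWWWWWW
WWWWWWWWW
WWWWWWWWW
WWWWWYWWW
YBYWWYWWW
After op 2 paint(3,0,B):
WWWWWWWWW
WWWWWWWWW
WWWWWWWWW
BWWWWWWWW
WWWWWYWWW
YBYWWYWWW
After op 3 fill(2,2,W) [0 cells changed]:
WWWWWWWWW
WWWWWWWWW
WWWWWWWWW
BWWWWWWWW
WWWWWYWWW
YBYWWYWWW
After op 4 paint(5,4,R):
WWWWWWWWW
WWWWWWWWW
WWWWWWWWW
BWWWWWWWW
WWWWWYWWW
YBYWRYWWW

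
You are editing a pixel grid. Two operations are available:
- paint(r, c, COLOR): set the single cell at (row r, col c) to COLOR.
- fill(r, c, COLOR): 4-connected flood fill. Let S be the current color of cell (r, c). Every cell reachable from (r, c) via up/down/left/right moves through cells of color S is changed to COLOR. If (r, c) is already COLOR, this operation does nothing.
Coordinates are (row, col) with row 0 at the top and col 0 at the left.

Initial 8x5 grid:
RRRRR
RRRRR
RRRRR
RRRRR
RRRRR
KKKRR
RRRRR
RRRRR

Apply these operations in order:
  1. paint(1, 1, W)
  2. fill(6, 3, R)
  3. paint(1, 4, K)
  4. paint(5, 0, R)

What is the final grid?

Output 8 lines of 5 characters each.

Answer: RRRRR
RWRRK
RRRRR
RRRRR
RRRRR
RKKRR
RRRRR
RRRRR

Derivation:
After op 1 paint(1,1,W):
RRRRR
RWRRR
RRRRR
RRRRR
RRRRR
KKKRR
RRRRR
RRRRR
After op 2 fill(6,3,R) [0 cells changed]:
RRRRR
RWRRR
RRRRR
RRRRR
RRRRR
KKKRR
RRRRR
RRRRR
After op 3 paint(1,4,K):
RRRRR
RWRRK
RRRRR
RRRRR
RRRRR
KKKRR
RRRRR
RRRRR
After op 4 paint(5,0,R):
RRRRR
RWRRK
RRRRR
RRRRR
RRRRR
RKKRR
RRRRR
RRRRR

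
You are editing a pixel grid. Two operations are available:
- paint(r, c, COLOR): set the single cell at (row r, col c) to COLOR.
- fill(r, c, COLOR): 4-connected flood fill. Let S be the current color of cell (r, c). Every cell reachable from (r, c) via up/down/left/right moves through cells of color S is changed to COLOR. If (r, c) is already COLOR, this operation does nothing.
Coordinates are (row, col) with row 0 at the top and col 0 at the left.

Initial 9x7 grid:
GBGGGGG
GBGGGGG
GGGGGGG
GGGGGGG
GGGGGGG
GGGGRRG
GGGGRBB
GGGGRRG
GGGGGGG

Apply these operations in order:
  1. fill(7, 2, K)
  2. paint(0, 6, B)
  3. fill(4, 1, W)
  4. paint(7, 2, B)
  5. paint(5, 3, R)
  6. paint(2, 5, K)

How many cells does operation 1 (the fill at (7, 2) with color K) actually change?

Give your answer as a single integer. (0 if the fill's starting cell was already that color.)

After op 1 fill(7,2,K) [54 cells changed]:
KBKKKKK
KBKKKKK
KKKKKKK
KKKKKKK
KKKKKKK
KKKKRRK
KKKKRBB
KKKKRRK
KKKKKKK

Answer: 54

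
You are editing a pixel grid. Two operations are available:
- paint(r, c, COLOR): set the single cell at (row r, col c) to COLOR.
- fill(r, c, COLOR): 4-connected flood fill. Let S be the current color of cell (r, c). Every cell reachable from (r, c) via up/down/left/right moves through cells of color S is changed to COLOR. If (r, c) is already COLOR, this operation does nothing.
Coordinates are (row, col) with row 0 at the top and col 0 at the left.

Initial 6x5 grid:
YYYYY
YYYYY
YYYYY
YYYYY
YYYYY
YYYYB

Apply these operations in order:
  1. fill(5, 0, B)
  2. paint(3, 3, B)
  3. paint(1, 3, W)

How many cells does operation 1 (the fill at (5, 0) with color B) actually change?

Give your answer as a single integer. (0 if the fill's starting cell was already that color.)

Answer: 29

Derivation:
After op 1 fill(5,0,B) [29 cells changed]:
BBBBB
BBBBB
BBBBB
BBBBB
BBBBB
BBBBB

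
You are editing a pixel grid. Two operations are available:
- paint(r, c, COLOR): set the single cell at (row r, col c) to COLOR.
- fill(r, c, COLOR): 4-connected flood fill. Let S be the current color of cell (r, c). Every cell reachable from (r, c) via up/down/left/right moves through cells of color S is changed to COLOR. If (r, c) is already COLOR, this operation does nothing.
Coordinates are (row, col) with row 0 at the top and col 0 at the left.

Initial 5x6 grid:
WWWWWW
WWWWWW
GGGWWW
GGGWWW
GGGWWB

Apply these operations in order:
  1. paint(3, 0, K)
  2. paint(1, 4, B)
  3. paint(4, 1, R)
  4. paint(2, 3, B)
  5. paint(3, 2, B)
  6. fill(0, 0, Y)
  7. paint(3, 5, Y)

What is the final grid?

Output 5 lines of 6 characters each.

After op 1 paint(3,0,K):
WWWWWW
WWWWWW
GGGWWW
KGGWWW
GGGWWB
After op 2 paint(1,4,B):
WWWWWW
WWWWBW
GGGWWW
KGGWWW
GGGWWB
After op 3 paint(4,1,R):
WWWWWW
WWWWBW
GGGWWW
KGGWWW
GRGWWB
After op 4 paint(2,3,B):
WWWWWW
WWWWBW
GGGBWW
KGGWWW
GRGWWB
After op 5 paint(3,2,B):
WWWWWW
WWWWBW
GGGBWW
KGBWWW
GRGWWB
After op 6 fill(0,0,Y) [18 cells changed]:
YYYYYY
YYYYBY
GGGBYY
KGBYYY
GRGYYB
After op 7 paint(3,5,Y):
YYYYYY
YYYYBY
GGGBYY
KGBYYY
GRGYYB

Answer: YYYYYY
YYYYBY
GGGBYY
KGBYYY
GRGYYB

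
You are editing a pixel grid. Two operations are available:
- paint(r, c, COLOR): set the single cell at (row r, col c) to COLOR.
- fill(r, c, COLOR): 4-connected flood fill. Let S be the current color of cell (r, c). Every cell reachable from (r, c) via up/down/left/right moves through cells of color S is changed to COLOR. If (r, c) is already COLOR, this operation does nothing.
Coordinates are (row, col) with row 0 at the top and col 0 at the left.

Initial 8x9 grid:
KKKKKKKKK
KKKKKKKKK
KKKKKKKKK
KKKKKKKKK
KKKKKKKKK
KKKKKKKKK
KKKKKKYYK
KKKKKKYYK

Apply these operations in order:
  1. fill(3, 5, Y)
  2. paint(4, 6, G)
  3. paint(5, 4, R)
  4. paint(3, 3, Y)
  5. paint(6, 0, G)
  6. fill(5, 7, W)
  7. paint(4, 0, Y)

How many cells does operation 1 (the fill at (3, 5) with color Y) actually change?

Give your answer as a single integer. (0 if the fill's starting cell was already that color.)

Answer: 68

Derivation:
After op 1 fill(3,5,Y) [68 cells changed]:
YYYYYYYYY
YYYYYYYYY
YYYYYYYYY
YYYYYYYYY
YYYYYYYYY
YYYYYYYYY
YYYYYYYYY
YYYYYYYYY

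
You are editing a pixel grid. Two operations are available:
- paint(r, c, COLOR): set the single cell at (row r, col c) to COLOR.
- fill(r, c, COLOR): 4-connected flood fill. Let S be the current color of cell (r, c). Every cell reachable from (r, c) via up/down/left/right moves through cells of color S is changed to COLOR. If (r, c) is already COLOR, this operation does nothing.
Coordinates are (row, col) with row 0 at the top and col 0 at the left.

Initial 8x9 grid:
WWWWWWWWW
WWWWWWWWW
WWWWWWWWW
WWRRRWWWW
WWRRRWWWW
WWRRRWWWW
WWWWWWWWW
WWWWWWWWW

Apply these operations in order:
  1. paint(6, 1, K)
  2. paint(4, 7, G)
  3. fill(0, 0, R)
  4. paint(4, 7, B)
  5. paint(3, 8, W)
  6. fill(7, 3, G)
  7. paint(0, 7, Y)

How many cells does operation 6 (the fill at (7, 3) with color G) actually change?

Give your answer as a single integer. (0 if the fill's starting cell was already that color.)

After op 1 paint(6,1,K):
WWWWWWWWW
WWWWWWWWW
WWWWWWWWW
WWRRRWWWW
WWRRRWWWW
WWRRRWWWW
WKWWWWWWW
WWWWWWWWW
After op 2 paint(4,7,G):
WWWWWWWWW
WWWWWWWWW
WWWWWWWWW
WWRRRWWWW
WWRRRWWGW
WWRRRWWWW
WKWWWWWWW
WWWWWWWWW
After op 3 fill(0,0,R) [61 cells changed]:
RRRRRRRRR
RRRRRRRRR
RRRRRRRRR
RRRRRRRRR
RRRRRRRGR
RRRRRRRRR
RKRRRRRRR
RRRRRRRRR
After op 4 paint(4,7,B):
RRRRRRRRR
RRRRRRRRR
RRRRRRRRR
RRRRRRRRR
RRRRRRRBR
RRRRRRRRR
RKRRRRRRR
RRRRRRRRR
After op 5 paint(3,8,W):
RRRRRRRRR
RRRRRRRRR
RRRRRRRRR
RRRRRRRRW
RRRRRRRBR
RRRRRRRRR
RKRRRRRRR
RRRRRRRRR
After op 6 fill(7,3,G) [69 cells changed]:
GGGGGGGGG
GGGGGGGGG
GGGGGGGGG
GGGGGGGGW
GGGGGGGBG
GGGGGGGGG
GKGGGGGGG
GGGGGGGGG

Answer: 69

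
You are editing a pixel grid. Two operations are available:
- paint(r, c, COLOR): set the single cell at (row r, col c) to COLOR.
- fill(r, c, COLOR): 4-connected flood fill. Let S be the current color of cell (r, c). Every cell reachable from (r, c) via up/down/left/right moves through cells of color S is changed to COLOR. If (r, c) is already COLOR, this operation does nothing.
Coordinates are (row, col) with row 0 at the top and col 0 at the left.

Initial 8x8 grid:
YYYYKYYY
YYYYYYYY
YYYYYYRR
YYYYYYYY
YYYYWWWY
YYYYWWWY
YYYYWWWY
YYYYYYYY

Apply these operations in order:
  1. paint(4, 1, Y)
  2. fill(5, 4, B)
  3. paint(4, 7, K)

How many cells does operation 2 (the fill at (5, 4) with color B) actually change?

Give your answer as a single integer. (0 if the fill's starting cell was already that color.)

Answer: 9

Derivation:
After op 1 paint(4,1,Y):
YYYYKYYY
YYYYYYYY
YYYYYYRR
YYYYYYYY
YYYYWWWY
YYYYWWWY
YYYYWWWY
YYYYYYYY
After op 2 fill(5,4,B) [9 cells changed]:
YYYYKYYY
YYYYYYYY
YYYYYYRR
YYYYYYYY
YYYYBBBY
YYYYBBBY
YYYYBBBY
YYYYYYYY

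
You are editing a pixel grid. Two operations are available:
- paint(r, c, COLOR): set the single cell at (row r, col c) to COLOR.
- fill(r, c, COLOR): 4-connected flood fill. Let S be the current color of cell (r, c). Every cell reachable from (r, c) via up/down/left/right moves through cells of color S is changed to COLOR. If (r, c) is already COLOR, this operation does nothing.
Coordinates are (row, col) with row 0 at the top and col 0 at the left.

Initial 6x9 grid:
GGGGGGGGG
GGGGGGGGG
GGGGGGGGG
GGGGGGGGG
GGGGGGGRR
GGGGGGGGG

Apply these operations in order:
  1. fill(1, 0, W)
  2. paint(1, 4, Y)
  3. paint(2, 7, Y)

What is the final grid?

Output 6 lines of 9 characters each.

Answer: WWWWWWWWW
WWWWYWWWW
WWWWWWWYW
WWWWWWWWW
WWWWWWWRR
WWWWWWWWW

Derivation:
After op 1 fill(1,0,W) [52 cells changed]:
WWWWWWWWW
WWWWWWWWW
WWWWWWWWW
WWWWWWWWW
WWWWWWWRR
WWWWWWWWW
After op 2 paint(1,4,Y):
WWWWWWWWW
WWWWYWWWW
WWWWWWWWW
WWWWWWWWW
WWWWWWWRR
WWWWWWWWW
After op 3 paint(2,7,Y):
WWWWWWWWW
WWWWYWWWW
WWWWWWWYW
WWWWWWWWW
WWWWWWWRR
WWWWWWWWW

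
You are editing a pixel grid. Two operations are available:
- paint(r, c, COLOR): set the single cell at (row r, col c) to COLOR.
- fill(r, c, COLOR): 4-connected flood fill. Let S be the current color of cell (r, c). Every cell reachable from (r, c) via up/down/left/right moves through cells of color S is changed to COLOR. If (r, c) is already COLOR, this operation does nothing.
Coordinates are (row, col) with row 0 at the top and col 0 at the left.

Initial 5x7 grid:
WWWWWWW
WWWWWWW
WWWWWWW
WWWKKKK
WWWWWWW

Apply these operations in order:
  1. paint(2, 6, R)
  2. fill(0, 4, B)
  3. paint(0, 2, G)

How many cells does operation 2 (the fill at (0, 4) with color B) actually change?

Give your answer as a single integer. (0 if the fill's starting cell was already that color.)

Answer: 30

Derivation:
After op 1 paint(2,6,R):
WWWWWWW
WWWWWWW
WWWWWWR
WWWKKKK
WWWWWWW
After op 2 fill(0,4,B) [30 cells changed]:
BBBBBBB
BBBBBBB
BBBBBBR
BBBKKKK
BBBBBBB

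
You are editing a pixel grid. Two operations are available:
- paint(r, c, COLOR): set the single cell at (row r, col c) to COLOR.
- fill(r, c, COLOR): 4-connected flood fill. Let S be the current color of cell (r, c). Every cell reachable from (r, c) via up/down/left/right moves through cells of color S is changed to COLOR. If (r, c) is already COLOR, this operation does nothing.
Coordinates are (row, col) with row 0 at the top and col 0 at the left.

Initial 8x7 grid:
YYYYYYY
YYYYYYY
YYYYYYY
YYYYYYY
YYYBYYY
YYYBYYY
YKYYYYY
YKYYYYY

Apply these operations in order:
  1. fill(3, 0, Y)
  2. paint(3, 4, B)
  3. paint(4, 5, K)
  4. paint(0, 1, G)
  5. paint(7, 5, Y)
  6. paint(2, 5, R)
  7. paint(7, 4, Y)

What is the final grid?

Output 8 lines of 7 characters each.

Answer: YGYYYYY
YYYYYYY
YYYYYRY
YYYYBYY
YYYBYKY
YYYBYYY
YKYYYYY
YKYYYYY

Derivation:
After op 1 fill(3,0,Y) [0 cells changed]:
YYYYYYY
YYYYYYY
YYYYYYY
YYYYYYY
YYYBYYY
YYYBYYY
YKYYYYY
YKYYYYY
After op 2 paint(3,4,B):
YYYYYYY
YYYYYYY
YYYYYYY
YYYYBYY
YYYBYYY
YYYBYYY
YKYYYYY
YKYYYYY
After op 3 paint(4,5,K):
YYYYYYY
YYYYYYY
YYYYYYY
YYYYBYY
YYYBYKY
YYYBYYY
YKYYYYY
YKYYYYY
After op 4 paint(0,1,G):
YGYYYYY
YYYYYYY
YYYYYYY
YYYYBYY
YYYBYKY
YYYBYYY
YKYYYYY
YKYYYYY
After op 5 paint(7,5,Y):
YGYYYYY
YYYYYYY
YYYYYYY
YYYYBYY
YYYBYKY
YYYBYYY
YKYYYYY
YKYYYYY
After op 6 paint(2,5,R):
YGYYYYY
YYYYYYY
YYYYYRY
YYYYBYY
YYYBYKY
YYYBYYY
YKYYYYY
YKYYYYY
After op 7 paint(7,4,Y):
YGYYYYY
YYYYYYY
YYYYYRY
YYYYBYY
YYYBYKY
YYYBYYY
YKYYYYY
YKYYYYY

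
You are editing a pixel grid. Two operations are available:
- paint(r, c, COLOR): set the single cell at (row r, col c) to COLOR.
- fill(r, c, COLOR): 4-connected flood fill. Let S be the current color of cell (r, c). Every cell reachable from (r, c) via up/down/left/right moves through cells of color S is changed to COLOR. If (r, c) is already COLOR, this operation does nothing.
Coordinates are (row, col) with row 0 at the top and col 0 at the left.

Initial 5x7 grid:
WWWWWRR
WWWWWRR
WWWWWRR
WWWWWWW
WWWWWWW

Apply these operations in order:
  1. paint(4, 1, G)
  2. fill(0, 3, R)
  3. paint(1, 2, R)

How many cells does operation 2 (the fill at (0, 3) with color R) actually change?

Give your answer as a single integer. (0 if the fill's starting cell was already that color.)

Answer: 28

Derivation:
After op 1 paint(4,1,G):
WWWWWRR
WWWWWRR
WWWWWRR
WWWWWWW
WGWWWWW
After op 2 fill(0,3,R) [28 cells changed]:
RRRRRRR
RRRRRRR
RRRRRRR
RRRRRRR
RGRRRRR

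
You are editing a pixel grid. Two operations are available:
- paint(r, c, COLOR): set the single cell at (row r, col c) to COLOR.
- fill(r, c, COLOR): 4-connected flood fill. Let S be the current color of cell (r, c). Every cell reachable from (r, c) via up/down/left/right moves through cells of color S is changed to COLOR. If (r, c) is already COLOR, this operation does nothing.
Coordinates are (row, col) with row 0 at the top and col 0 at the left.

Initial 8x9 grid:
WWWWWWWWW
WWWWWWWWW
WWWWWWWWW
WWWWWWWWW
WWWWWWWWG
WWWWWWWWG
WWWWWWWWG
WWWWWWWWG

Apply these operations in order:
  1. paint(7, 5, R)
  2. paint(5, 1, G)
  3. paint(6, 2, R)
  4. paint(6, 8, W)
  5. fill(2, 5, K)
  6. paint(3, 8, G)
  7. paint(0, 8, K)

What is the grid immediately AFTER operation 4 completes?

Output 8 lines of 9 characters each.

After op 1 paint(7,5,R):
WWWWWWWWW
WWWWWWWWW
WWWWWWWWW
WWWWWWWWW
WWWWWWWWG
WWWWWWWWG
WWWWWWWWG
WWWWWRWWG
After op 2 paint(5,1,G):
WWWWWWWWW
WWWWWWWWW
WWWWWWWWW
WWWWWWWWW
WWWWWWWWG
WGWWWWWWG
WWWWWWWWG
WWWWWRWWG
After op 3 paint(6,2,R):
WWWWWWWWW
WWWWWWWWW
WWWWWWWWW
WWWWWWWWW
WWWWWWWWG
WGWWWWWWG
WWRWWWWWG
WWWWWRWWG
After op 4 paint(6,8,W):
WWWWWWWWW
WWWWWWWWW
WWWWWWWWW
WWWWWWWWW
WWWWWWWWG
WGWWWWWWG
WWRWWWWWW
WWWWWRWWG

Answer: WWWWWWWWW
WWWWWWWWW
WWWWWWWWW
WWWWWWWWW
WWWWWWWWG
WGWWWWWWG
WWRWWWWWW
WWWWWRWWG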